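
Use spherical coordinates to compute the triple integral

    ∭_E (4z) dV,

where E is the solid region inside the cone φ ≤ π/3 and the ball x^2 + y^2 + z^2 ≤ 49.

In spherical coordinates, x = ρ sin(φ) cos(θ), y = ρ sin(φ) sin(θ), z = ρ cos(φ), and dV = ρ^2 sin(φ) dρ dφ dθ.

The integrand becomes 4ρ cos(φ), so

    ∭_E (4z) dV = ∫_{0}^{2π} ∫_{0}^{π/3} ∫_{0}^{7} (4ρ cos(φ)) · ρ^2 sin(φ) dρ dφ dθ.

Inner (ρ): 2401sin(2φ)/2.
Middle (φ): 7203/8.
Outer (θ): 7203π/4.

Therefore the triple integral equals 7203π/4.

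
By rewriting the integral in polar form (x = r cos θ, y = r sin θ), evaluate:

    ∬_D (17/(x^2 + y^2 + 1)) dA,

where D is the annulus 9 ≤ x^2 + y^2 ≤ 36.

The region D is 3 ≤ r ≤ 6, 0 ≤ θ ≤ 2π in polar coordinates, where x = r cos(θ), y = r sin(θ), and dA = r dr dθ.

Under the substitution, the integrand becomes 17/(r^2 + 1), so

    ∬_D (17/(x^2 + y^2 + 1)) dA = ∫_{0}^{2π} ∫_{3}^{6} (17/(r^2 + 1)) · r dr dθ.

Inner integral (in r): ∫_{3}^{6} (17/(r^2 + 1)) · r dr = log(3512479453921sqrt(370)/1000000000).

Outer integral (in θ): ∫_{0}^{2π} (log(3512479453921sqrt(370)/1000000000)) dθ = log((3512479453921sqrt(370)/1000000000)^(2π)).

Therefore ∬_D (17/(x^2 + y^2 + 1)) dA = log((3512479453921sqrt(370)/1000000000)^(2π)).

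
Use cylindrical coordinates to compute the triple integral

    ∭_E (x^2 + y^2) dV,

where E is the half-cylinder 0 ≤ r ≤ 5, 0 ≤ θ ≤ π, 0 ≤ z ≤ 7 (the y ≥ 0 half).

In cylindrical coordinates, x = r cos(θ), y = r sin(θ), z = z, and dV = r dr dθ dz.

The integrand becomes r^2, so

    ∭_E (x^2 + y^2) dV = ∫_{0}^{π} ∫_{0}^{5} ∫_{0}^{7} (r^2) · r dz dr dθ.

Inner (z): 7r^3.
Middle (r from 0 to 5): 4375/4.
Outer (θ): 4375π/4.

Therefore the triple integral equals 4375π/4.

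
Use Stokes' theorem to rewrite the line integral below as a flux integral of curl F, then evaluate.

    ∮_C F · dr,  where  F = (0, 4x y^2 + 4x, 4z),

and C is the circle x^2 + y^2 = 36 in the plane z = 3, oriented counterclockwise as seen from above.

Let S be the flat disk x^2 + y^2 ≤ 36 in the plane z = 3, with upward unit normal n̂ = ẑ. By Stokes' theorem,

    ∮_C F · dr = ∬_S (∇ × F) · n̂ dS = ∬_D (curl F)_z dA,

where D is the disk x^2 + y^2 ≤ 36.

Compute the curl of F = (0, 4x y^2 + 4x, 4z):
    (∇ × F)_x = ∂F_z/∂y - ∂F_y/∂z = 0,
    (∇ × F)_y = ∂F_x/∂z - ∂F_z/∂x = 0,
    (∇ × F)_z = ∂F_y/∂x - ∂F_x/∂y = 4y^2 + 4.

On z = 3, (curl F)_z = 4y^2 + 4.

Convert to polar (x = r cos θ, y = r sin θ, dA = r dr dθ); the integrand becomes 4r^2sin(θ)^2 + 4, so

    ∬_D (curl F)_z dA = ∫_0^{2π} ∫_0^{6} (4r^2sin(θ)^2 + 4) · r dr dθ.

Inner (r from 0 to 6): 1296sin(θ)^2 + 72.
Outer (θ from 0 to 2π): 1440π.

Therefore ∮_C F · dr = 1440π.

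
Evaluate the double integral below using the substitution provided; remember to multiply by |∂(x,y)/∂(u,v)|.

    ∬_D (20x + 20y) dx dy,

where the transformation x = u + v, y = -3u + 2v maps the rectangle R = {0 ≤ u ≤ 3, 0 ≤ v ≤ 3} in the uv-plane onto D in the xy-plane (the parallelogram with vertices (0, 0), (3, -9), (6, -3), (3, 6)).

Compute the Jacobian determinant of (x, y) with respect to (u, v):

    ∂(x,y)/∂(u,v) = | 1  1 | = (1)(2) - (1)(-3) = 5.
                   | -3  2 |

Its absolute value is |J| = 5 (the area scaling factor).

Substituting x = u + v, y = -3u + 2v into the integrand,

    20x + 20y → -40u + 60v,

so the integral becomes

    ∬_R (-40u + 60v) · |J| du dv = ∫_0^3 ∫_0^3 (-200u + 300v) dv du.

Inner (v): 1350 - 600u.
Outer (u): 1350.

Therefore ∬_D (20x + 20y) dx dy = 1350.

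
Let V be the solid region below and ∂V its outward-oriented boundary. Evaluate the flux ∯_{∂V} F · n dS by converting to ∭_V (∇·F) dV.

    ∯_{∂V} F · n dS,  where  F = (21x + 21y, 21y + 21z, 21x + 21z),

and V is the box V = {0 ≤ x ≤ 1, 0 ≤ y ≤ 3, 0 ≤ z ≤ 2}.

By the divergence theorem,

    ∯_{∂V} F · n dS = ∭_V (∇ · F) dV.

Compute the divergence:
    ∇ · F = ∂F_x/∂x + ∂F_y/∂y + ∂F_z/∂z = 21 + 21 + 21 = 63.

V is a rectangular box, so dV = dx dy dz with 0 ≤ x ≤ 1, 0 ≤ y ≤ 3, 0 ≤ z ≤ 2.

Integrate (63) over V as an iterated integral:

    ∭_V (∇·F) dV = ∫_0^{1} ∫_0^{3} ∫_0^{2} (63) dz dy dx.

Inner (z from 0 to 2): 126.
Middle (y from 0 to 3): 378.
Outer (x from 0 to 1): 378.

Therefore ∯_{∂V} F · n dS = 378.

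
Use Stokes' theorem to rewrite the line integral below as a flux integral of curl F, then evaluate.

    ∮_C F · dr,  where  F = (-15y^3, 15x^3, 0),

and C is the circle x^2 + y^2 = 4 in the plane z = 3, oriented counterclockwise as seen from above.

Let S be the flat disk x^2 + y^2 ≤ 4 in the plane z = 3, with upward unit normal n̂ = ẑ. By Stokes' theorem,

    ∮_C F · dr = ∬_S (∇ × F) · n̂ dS = ∬_D (curl F)_z dA,

where D is the disk x^2 + y^2 ≤ 4.

Compute the curl of F = (-15y^3, 15x^3, 0):
    (∇ × F)_x = ∂F_z/∂y - ∂F_y/∂z = 0,
    (∇ × F)_y = ∂F_x/∂z - ∂F_z/∂x = 0,
    (∇ × F)_z = ∂F_y/∂x - ∂F_x/∂y = 45x^2 + 45y^2.

On z = 3, (curl F)_z = 45x^2 + 45y^2.

Convert to polar (x = r cos θ, y = r sin θ, dA = r dr dθ); the integrand becomes 45r^2, so

    ∬_D (curl F)_z dA = ∫_0^{2π} ∫_0^{2} (45r^2) · r dr dθ.

Inner (r from 0 to 2): 180.
Outer (θ from 0 to 2π): 360π.

Therefore ∮_C F · dr = 360π.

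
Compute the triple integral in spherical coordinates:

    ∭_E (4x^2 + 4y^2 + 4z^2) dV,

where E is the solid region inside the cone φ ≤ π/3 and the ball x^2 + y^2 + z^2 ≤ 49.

In spherical coordinates, x = ρ sin(φ) cos(θ), y = ρ sin(φ) sin(θ), z = ρ cos(φ), and dV = ρ^2 sin(φ) dρ dφ dθ.

The integrand becomes 4ρ^2, so

    ∭_E (4x^2 + 4y^2 + 4z^2) dV = ∫_{0}^{2π} ∫_{0}^{π/3} ∫_{0}^{7} (4ρ^2) · ρ^2 sin(φ) dρ dφ dθ.

Inner (ρ): 67228sin(φ)/5.
Middle (φ): 33614/5.
Outer (θ): 67228π/5.

Therefore the triple integral equals 67228π/5.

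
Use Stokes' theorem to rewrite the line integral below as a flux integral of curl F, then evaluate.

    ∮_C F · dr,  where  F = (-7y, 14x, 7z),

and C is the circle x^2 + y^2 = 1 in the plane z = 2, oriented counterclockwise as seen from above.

Let S be the flat disk x^2 + y^2 ≤ 1 in the plane z = 2, with upward unit normal n̂ = ẑ. By Stokes' theorem,

    ∮_C F · dr = ∬_S (∇ × F) · n̂ dS = ∬_D (curl F)_z dA,

where D is the disk x^2 + y^2 ≤ 1.

Compute the curl of F = (-7y, 14x, 7z):
    (∇ × F)_x = ∂F_z/∂y - ∂F_y/∂z = 0,
    (∇ × F)_y = ∂F_x/∂z - ∂F_z/∂x = 0,
    (∇ × F)_z = ∂F_y/∂x - ∂F_x/∂y = 21.

On z = 2, (curl F)_z = 21.

Convert to polar (x = r cos θ, y = r sin θ, dA = r dr dθ); the integrand becomes 21, so

    ∬_D (curl F)_z dA = ∫_0^{2π} ∫_0^{1} (21) · r dr dθ.

Inner (r from 0 to 1): 21/2.
Outer (θ from 0 to 2π): 21π.

Therefore ∮_C F · dr = 21π.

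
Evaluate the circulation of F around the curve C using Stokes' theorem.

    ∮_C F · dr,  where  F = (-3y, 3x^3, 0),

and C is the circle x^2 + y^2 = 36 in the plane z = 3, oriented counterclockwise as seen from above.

Let S be the flat disk x^2 + y^2 ≤ 36 in the plane z = 3, with upward unit normal n̂ = ẑ. By Stokes' theorem,

    ∮_C F · dr = ∬_S (∇ × F) · n̂ dS = ∬_D (curl F)_z dA,

where D is the disk x^2 + y^2 ≤ 36.

Compute the curl of F = (-3y, 3x^3, 0):
    (∇ × F)_x = ∂F_z/∂y - ∂F_y/∂z = 0,
    (∇ × F)_y = ∂F_x/∂z - ∂F_z/∂x = 0,
    (∇ × F)_z = ∂F_y/∂x - ∂F_x/∂y = 9x^2 + 3.

On z = 3, (curl F)_z = 9x^2 + 3.

Convert to polar (x = r cos θ, y = r sin θ, dA = r dr dθ); the integrand becomes 9r^2cos(θ)^2 + 3, so

    ∬_D (curl F)_z dA = ∫_0^{2π} ∫_0^{6} (9r^2cos(θ)^2 + 3) · r dr dθ.

Inner (r from 0 to 6): 2916cos(θ)^2 + 54.
Outer (θ from 0 to 2π): 3024π.

Therefore ∮_C F · dr = 3024π.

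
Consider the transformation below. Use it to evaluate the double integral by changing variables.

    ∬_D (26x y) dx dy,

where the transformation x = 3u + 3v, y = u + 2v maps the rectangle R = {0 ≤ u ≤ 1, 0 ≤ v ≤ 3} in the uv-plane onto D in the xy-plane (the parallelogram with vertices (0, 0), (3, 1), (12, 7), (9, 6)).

Compute the Jacobian determinant of (x, y) with respect to (u, v):

    ∂(x,y)/∂(u,v) = | 3  3 | = (3)(2) - (3)(1) = 3.
                   | 1  2 |

Its absolute value is |J| = 3 (the area scaling factor).

Substituting x = 3u + 3v, y = u + 2v into the integrand,

    26x y → 78u^2 + 234u v + 156v^2,

so the integral becomes

    ∬_R (78u^2 + 234u v + 156v^2) · |J| du dv = ∫_0^1 ∫_0^3 (234u^2 + 702u v + 468v^2) dv du.

Inner (v): 702u^2 + 3159u + 4212.
Outer (u): 12051/2.

Therefore ∬_D (26x y) dx dy = 12051/2.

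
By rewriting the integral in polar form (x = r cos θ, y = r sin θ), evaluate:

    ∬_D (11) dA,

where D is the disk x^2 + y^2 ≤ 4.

The region D is 0 ≤ r ≤ 2, 0 ≤ θ ≤ 2π in polar coordinates, where x = r cos(θ), y = r sin(θ), and dA = r dr dθ.

Under the substitution, the integrand becomes 11, so

    ∬_D (11) dA = ∫_{0}^{2π} ∫_{0}^{2} (11) · r dr dθ.

Inner integral (in r): ∫_{0}^{2} (11) · r dr = 22.

Outer integral (in θ): ∫_{0}^{2π} (22) dθ = 44π.

Therefore ∬_D (11) dA = 44π.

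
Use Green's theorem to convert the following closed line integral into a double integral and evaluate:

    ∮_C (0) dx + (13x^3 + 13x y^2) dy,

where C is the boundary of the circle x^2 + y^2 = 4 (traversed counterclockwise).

Green's theorem converts the closed line integral into a double integral over the enclosed region D:

    ∮_C P dx + Q dy = ∬_D (∂Q/∂x - ∂P/∂y) dA.

Here P = 0, Q = 13x^3 + 13x y^2, so

    ∂Q/∂x = 39x^2 + 13y^2,    ∂P/∂y = 0,
    ∂Q/∂x - ∂P/∂y = 39x^2 + 13y^2.

D is the region x^2 + y^2 ≤ 4. Evaluating the double integral:

In polar coordinates (x = r cos θ, y = r sin θ, dA = r dr dθ) the integrand becomes 13r^2(cos(2θ) + 2), so

    ∬_D (39x^2 + 13y^2) dA = ∫_0^{2π} ∫_0^{2} (13r^2(cos(2θ) + 2)) · r dr dθ.

Inner (r from 0 to 2): 52cos(2θ) + 104.
Outer (θ from 0 to 2π): 208π.

Therefore ∮_C P dx + Q dy = 208π.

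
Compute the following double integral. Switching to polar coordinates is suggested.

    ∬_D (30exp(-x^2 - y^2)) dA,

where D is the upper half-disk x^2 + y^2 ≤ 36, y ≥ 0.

The region D is 0 ≤ r ≤ 6, 0 ≤ θ ≤ π in polar coordinates, where x = r cos(θ), y = r sin(θ), and dA = r dr dθ.

Under the substitution, the integrand becomes 30exp(-r^2), so

    ∬_D (30exp(-x^2 - y^2)) dA = ∫_{0}^{π} ∫_{0}^{6} (30exp(-r^2)) · r dr dθ.

Inner integral (in r): ∫_{0}^{6} (30exp(-r^2)) · r dr = 15 - 15exp(-36).

Outer integral (in θ): ∫_{0}^{π} (15 - 15exp(-36)) dθ = -15π exp(-36) + 15π.

Therefore ∬_D (30exp(-x^2 - y^2)) dA = -15π exp(-36) + 15π.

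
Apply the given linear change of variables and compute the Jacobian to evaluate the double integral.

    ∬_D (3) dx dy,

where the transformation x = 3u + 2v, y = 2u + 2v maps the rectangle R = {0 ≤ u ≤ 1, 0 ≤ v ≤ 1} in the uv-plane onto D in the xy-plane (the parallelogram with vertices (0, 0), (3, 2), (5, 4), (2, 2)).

Compute the Jacobian determinant of (x, y) with respect to (u, v):

    ∂(x,y)/∂(u,v) = | 3  2 | = (3)(2) - (2)(2) = 2.
                   | 2  2 |

Its absolute value is |J| = 2 (the area scaling factor).

Substituting x = 3u + 2v, y = 2u + 2v into the integrand,

    3 → 3,

so the integral becomes

    ∬_R (3) · |J| du dv = ∫_0^1 ∫_0^1 (6) dv du.

Inner (v): 6.
Outer (u): 6.

Therefore ∬_D (3) dx dy = 6.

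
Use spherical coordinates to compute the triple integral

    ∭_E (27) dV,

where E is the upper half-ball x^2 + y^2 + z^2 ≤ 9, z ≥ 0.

In spherical coordinates, x = ρ sin(φ) cos(θ), y = ρ sin(φ) sin(θ), z = ρ cos(φ), and dV = ρ^2 sin(φ) dρ dφ dθ.

The integrand becomes 27, so

    ∭_E (27) dV = ∫_{0}^{2π} ∫_{0}^{π/2} ∫_{0}^{3} (27) · ρ^2 sin(φ) dρ dφ dθ.

Inner (ρ): 243sin(φ).
Middle (φ): 243.
Outer (θ): 486π.

Therefore the triple integral equals 486π.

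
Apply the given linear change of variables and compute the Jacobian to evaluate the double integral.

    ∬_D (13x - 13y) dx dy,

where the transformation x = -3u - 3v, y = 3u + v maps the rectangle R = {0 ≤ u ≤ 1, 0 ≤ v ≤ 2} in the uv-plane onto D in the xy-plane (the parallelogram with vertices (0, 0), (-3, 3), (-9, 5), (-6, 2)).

Compute the Jacobian determinant of (x, y) with respect to (u, v):

    ∂(x,y)/∂(u,v) = | -3  -3 | = (-3)(1) - (-3)(3) = 6.
                   | 3  1 |

Its absolute value is |J| = 6 (the area scaling factor).

Substituting x = -3u - 3v, y = 3u + v into the integrand,

    13x - 13y → -78u - 52v,

so the integral becomes

    ∬_R (-78u - 52v) · |J| du dv = ∫_0^1 ∫_0^2 (-468u - 312v) dv du.

Inner (v): -936u - 624.
Outer (u): -1092.

Therefore ∬_D (13x - 13y) dx dy = -1092.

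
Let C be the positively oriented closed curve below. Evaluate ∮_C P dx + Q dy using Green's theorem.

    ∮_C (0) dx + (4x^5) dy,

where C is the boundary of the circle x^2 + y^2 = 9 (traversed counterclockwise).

Green's theorem converts the closed line integral into a double integral over the enclosed region D:

    ∮_C P dx + Q dy = ∬_D (∂Q/∂x - ∂P/∂y) dA.

Here P = 0, Q = 4x^5, so

    ∂Q/∂x = 20x^4,    ∂P/∂y = 0,
    ∂Q/∂x - ∂P/∂y = 20x^4.

D is the region x^2 + y^2 ≤ 9. Evaluating the double integral:

In polar coordinates (x = r cos θ, y = r sin θ, dA = r dr dθ) the integrand becomes 20r^4cos(θ)^4, so

    ∬_D (20x^4) dA = ∫_0^{2π} ∫_0^{3} (20r^4cos(θ)^4) · r dr dθ.

Inner (r from 0 to 3): 2430cos(θ)^4.
Outer (θ from 0 to 2π): 3645π/2.

Therefore ∮_C P dx + Q dy = 3645π/2.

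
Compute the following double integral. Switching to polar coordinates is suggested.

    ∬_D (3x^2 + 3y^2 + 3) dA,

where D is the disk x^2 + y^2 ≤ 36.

The region D is 0 ≤ r ≤ 6, 0 ≤ θ ≤ 2π in polar coordinates, where x = r cos(θ), y = r sin(θ), and dA = r dr dθ.

Under the substitution, the integrand becomes 3r^2 + 3, so

    ∬_D (3x^2 + 3y^2 + 3) dA = ∫_{0}^{2π} ∫_{0}^{6} (3r^2 + 3) · r dr dθ.

Inner integral (in r): ∫_{0}^{6} (3r^2 + 3) · r dr = 1026.

Outer integral (in θ): ∫_{0}^{2π} (1026) dθ = 2052π.

Therefore ∬_D (3x^2 + 3y^2 + 3) dA = 2052π.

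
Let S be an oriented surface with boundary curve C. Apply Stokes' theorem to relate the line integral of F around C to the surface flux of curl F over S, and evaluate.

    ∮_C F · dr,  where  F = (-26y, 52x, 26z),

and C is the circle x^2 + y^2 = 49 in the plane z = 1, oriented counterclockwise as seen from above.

Let S be the flat disk x^2 + y^2 ≤ 49 in the plane z = 1, with upward unit normal n̂ = ẑ. By Stokes' theorem,

    ∮_C F · dr = ∬_S (∇ × F) · n̂ dS = ∬_D (curl F)_z dA,

where D is the disk x^2 + y^2 ≤ 49.

Compute the curl of F = (-26y, 52x, 26z):
    (∇ × F)_x = ∂F_z/∂y - ∂F_y/∂z = 0,
    (∇ × F)_y = ∂F_x/∂z - ∂F_z/∂x = 0,
    (∇ × F)_z = ∂F_y/∂x - ∂F_x/∂y = 78.

On z = 1, (curl F)_z = 78.

Convert to polar (x = r cos θ, y = r sin θ, dA = r dr dθ); the integrand becomes 78, so

    ∬_D (curl F)_z dA = ∫_0^{2π} ∫_0^{7} (78) · r dr dθ.

Inner (r from 0 to 7): 1911.
Outer (θ from 0 to 2π): 3822π.

Therefore ∮_C F · dr = 3822π.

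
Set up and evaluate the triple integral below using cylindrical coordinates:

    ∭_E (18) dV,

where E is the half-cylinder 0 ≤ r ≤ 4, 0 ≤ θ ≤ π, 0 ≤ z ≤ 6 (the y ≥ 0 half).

In cylindrical coordinates, x = r cos(θ), y = r sin(θ), z = z, and dV = r dr dθ dz.

The integrand becomes 18, so

    ∭_E (18) dV = ∫_{0}^{π} ∫_{0}^{4} ∫_{0}^{6} (18) · r dz dr dθ.

Inner (z): 108r.
Middle (r from 0 to 4): 864.
Outer (θ): 864π.

Therefore the triple integral equals 864π.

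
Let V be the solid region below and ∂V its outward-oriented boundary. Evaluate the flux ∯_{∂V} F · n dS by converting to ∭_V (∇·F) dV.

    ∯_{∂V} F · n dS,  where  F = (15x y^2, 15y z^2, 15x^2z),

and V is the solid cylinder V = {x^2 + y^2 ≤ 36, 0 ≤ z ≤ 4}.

By the divergence theorem,

    ∯_{∂V} F · n dS = ∭_V (∇ · F) dV.

Compute the divergence:
    ∇ · F = ∂F_x/∂x + ∂F_y/∂y + ∂F_z/∂z = 15y^2 + 15z^2 + 15x^2 = 15x^2 + 15y^2 + 15z^2.

In cylindrical coordinates, x = r cos(θ), y = r sin(θ), z = z, dV = r dr dθ dz, with 0 ≤ r ≤ 6, 0 ≤ θ ≤ 2π, 0 ≤ z ≤ 4.

The integrand, after substitution and multiplying by the volume element, becomes (15r^2 + 15z^2) · r, so

    ∭_V (∇·F) dV = ∫_0^{2π} ∫_0^{6} ∫_0^{4} (15r^2 + 15z^2) · r dz dr dθ.

Inner (z from 0 to 4): 60r^3 + 320r.
Middle (r from 0 to 6): 25200.
Outer (θ from 0 to 2π): 50400π.

Therefore ∯_{∂V} F · n dS = 50400π.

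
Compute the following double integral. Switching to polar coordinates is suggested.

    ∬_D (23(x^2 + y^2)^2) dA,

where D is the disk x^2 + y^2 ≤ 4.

The region D is 0 ≤ r ≤ 2, 0 ≤ θ ≤ 2π in polar coordinates, where x = r cos(θ), y = r sin(θ), and dA = r dr dθ.

Under the substitution, the integrand becomes 23r^4, so

    ∬_D (23(x^2 + y^2)^2) dA = ∫_{0}^{2π} ∫_{0}^{2} (23r^4) · r dr dθ.

Inner integral (in r): ∫_{0}^{2} (23r^4) · r dr = 736/3.

Outer integral (in θ): ∫_{0}^{2π} (736/3) dθ = 1472π/3.

Therefore ∬_D (23(x^2 + y^2)^2) dA = 1472π/3.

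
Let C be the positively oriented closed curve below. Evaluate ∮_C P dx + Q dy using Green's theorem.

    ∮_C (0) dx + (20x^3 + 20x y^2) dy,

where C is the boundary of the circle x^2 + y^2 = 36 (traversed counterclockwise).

Green's theorem converts the closed line integral into a double integral over the enclosed region D:

    ∮_C P dx + Q dy = ∬_D (∂Q/∂x - ∂P/∂y) dA.

Here P = 0, Q = 20x^3 + 20x y^2, so

    ∂Q/∂x = 60x^2 + 20y^2,    ∂P/∂y = 0,
    ∂Q/∂x - ∂P/∂y = 60x^2 + 20y^2.

D is the region x^2 + y^2 ≤ 36. Evaluating the double integral:

In polar coordinates (x = r cos θ, y = r sin θ, dA = r dr dθ) the integrand becomes 20r^2(cos(2θ) + 2), so

    ∬_D (60x^2 + 20y^2) dA = ∫_0^{2π} ∫_0^{6} (20r^2(cos(2θ) + 2)) · r dr dθ.

Inner (r from 0 to 6): 6480cos(2θ) + 12960.
Outer (θ from 0 to 2π): 25920π.

Therefore ∮_C P dx + Q dy = 25920π.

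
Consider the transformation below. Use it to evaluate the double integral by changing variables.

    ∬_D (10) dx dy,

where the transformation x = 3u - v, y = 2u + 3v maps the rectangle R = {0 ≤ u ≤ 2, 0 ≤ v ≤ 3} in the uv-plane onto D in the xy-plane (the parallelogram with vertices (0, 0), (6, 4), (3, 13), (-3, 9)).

Compute the Jacobian determinant of (x, y) with respect to (u, v):

    ∂(x,y)/∂(u,v) = | 3  -1 | = (3)(3) - (-1)(2) = 11.
                   | 2  3 |

Its absolute value is |J| = 11 (the area scaling factor).

Substituting x = 3u - v, y = 2u + 3v into the integrand,

    10 → 10,

so the integral becomes

    ∬_R (10) · |J| du dv = ∫_0^2 ∫_0^3 (110) dv du.

Inner (v): 330.
Outer (u): 660.

Therefore ∬_D (10) dx dy = 660.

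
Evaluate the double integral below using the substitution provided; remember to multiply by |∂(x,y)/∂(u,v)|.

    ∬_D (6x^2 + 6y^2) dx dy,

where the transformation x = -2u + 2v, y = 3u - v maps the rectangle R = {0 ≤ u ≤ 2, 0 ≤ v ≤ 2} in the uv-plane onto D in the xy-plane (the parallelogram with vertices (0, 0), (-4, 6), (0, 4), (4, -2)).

Compute the Jacobian determinant of (x, y) with respect to (u, v):

    ∂(x,y)/∂(u,v) = | -2  2 | = (-2)(-1) - (2)(3) = -4.
                   | 3  -1 |

Its absolute value is |J| = 4 (the area scaling factor).

Substituting x = -2u + 2v, y = 3u - v into the integrand,

    6x^2 + 6y^2 → 78u^2 - 84u v + 30v^2,

so the integral becomes

    ∬_R (78u^2 - 84u v + 30v^2) · |J| du dv = ∫_0^2 ∫_0^2 (312u^2 - 336u v + 120v^2) dv du.

Inner (v): 624u^2 - 672u + 320.
Outer (u): 960.

Therefore ∬_D (6x^2 + 6y^2) dx dy = 960.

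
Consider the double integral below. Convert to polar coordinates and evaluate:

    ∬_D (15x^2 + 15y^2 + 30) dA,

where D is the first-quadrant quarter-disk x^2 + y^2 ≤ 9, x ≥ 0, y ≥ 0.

The region D is 0 ≤ r ≤ 3, 0 ≤ θ ≤ π/2 in polar coordinates, where x = r cos(θ), y = r sin(θ), and dA = r dr dθ.

Under the substitution, the integrand becomes 15r^2 + 30, so

    ∬_D (15x^2 + 15y^2 + 30) dA = ∫_{0}^{π/2} ∫_{0}^{3} (15r^2 + 30) · r dr dθ.

Inner integral (in r): ∫_{0}^{3} (15r^2 + 30) · r dr = 1755/4.

Outer integral (in θ): ∫_{0}^{π/2} (1755/4) dθ = 1755π/8.

Therefore ∬_D (15x^2 + 15y^2 + 30) dA = 1755π/8.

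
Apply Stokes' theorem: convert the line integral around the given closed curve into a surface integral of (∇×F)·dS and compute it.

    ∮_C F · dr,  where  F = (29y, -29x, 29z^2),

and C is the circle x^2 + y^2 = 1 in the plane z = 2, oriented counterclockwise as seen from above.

Let S be the flat disk x^2 + y^2 ≤ 1 in the plane z = 2, with upward unit normal n̂ = ẑ. By Stokes' theorem,

    ∮_C F · dr = ∬_S (∇ × F) · n̂ dS = ∬_D (curl F)_z dA,

where D is the disk x^2 + y^2 ≤ 1.

Compute the curl of F = (29y, -29x, 29z^2):
    (∇ × F)_x = ∂F_z/∂y - ∂F_y/∂z = 0,
    (∇ × F)_y = ∂F_x/∂z - ∂F_z/∂x = 0,
    (∇ × F)_z = ∂F_y/∂x - ∂F_x/∂y = -58.

On z = 2, (curl F)_z = -58.

Convert to polar (x = r cos θ, y = r sin θ, dA = r dr dθ); the integrand becomes -58, so

    ∬_D (curl F)_z dA = ∫_0^{2π} ∫_0^{1} (-58) · r dr dθ.

Inner (r from 0 to 1): -29.
Outer (θ from 0 to 2π): -58π.

Therefore ∮_C F · dr = -58π.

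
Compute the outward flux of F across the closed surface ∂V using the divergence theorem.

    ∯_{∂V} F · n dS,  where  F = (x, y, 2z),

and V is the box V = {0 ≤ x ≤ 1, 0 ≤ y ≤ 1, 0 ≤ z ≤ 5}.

By the divergence theorem,

    ∯_{∂V} F · n dS = ∭_V (∇ · F) dV.

Compute the divergence:
    ∇ · F = ∂F_x/∂x + ∂F_y/∂y + ∂F_z/∂z = 1 + 1 + 2 = 4.

V is a rectangular box, so dV = dx dy dz with 0 ≤ x ≤ 1, 0 ≤ y ≤ 1, 0 ≤ z ≤ 5.

Integrate (4) over V as an iterated integral:

    ∭_V (∇·F) dV = ∫_0^{1} ∫_0^{1} ∫_0^{5} (4) dz dy dx.

Inner (z from 0 to 5): 20.
Middle (y from 0 to 1): 20.
Outer (x from 0 to 1): 20.

Therefore ∯_{∂V} F · n dS = 20.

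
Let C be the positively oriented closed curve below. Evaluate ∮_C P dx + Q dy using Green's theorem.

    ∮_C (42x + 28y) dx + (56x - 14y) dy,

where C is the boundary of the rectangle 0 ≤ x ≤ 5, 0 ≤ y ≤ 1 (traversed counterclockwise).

Green's theorem converts the closed line integral into a double integral over the enclosed region D:

    ∮_C P dx + Q dy = ∬_D (∂Q/∂x - ∂P/∂y) dA.

Here P = 42x + 28y, Q = 56x - 14y, so

    ∂Q/∂x = 56,    ∂P/∂y = 28,
    ∂Q/∂x - ∂P/∂y = 28.

D is the region 0 ≤ x ≤ 5, 0 ≤ y ≤ 1. Evaluating the double integral:

    ∬_D (28) dA = ∫_0^{5} ∫_0^{1} (28) dy dx.

Inner (y from 0 to 1): 28.
Outer (x from 0 to 5): 140.

Therefore ∮_C P dx + Q dy = 140.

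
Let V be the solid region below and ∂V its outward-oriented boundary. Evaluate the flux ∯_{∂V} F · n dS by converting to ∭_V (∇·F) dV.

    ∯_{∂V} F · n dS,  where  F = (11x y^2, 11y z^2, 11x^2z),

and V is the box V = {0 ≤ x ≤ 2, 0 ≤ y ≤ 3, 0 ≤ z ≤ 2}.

By the divergence theorem,

    ∯_{∂V} F · n dS = ∭_V (∇ · F) dV.

Compute the divergence:
    ∇ · F = ∂F_x/∂x + ∂F_y/∂y + ∂F_z/∂z = 11y^2 + 11z^2 + 11x^2 = 11x^2 + 11y^2 + 11z^2.

V is a rectangular box, so dV = dx dy dz with 0 ≤ x ≤ 2, 0 ≤ y ≤ 3, 0 ≤ z ≤ 2.

Integrate (11x^2 + 11y^2 + 11z^2) over V as an iterated integral:

    ∭_V (∇·F) dV = ∫_0^{2} ∫_0^{3} ∫_0^{2} (11x^2 + 11y^2 + 11z^2) dz dy dx.

Inner (z from 0 to 2): 22x^2 + 22y^2 + 88/3.
Middle (y from 0 to 3): 66x^2 + 286.
Outer (x from 0 to 2): 748.

Therefore ∯_{∂V} F · n dS = 748.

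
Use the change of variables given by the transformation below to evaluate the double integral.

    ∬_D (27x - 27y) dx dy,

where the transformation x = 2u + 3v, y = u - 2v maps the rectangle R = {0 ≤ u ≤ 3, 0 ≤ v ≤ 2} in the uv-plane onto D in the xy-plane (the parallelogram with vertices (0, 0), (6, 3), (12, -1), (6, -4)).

Compute the Jacobian determinant of (x, y) with respect to (u, v):

    ∂(x,y)/∂(u,v) = | 2  3 | = (2)(-2) - (3)(1) = -7.
                   | 1  -2 |

Its absolute value is |J| = 7 (the area scaling factor).

Substituting x = 2u + 3v, y = u - 2v into the integrand,

    27x - 27y → 27u + 135v,

so the integral becomes

    ∬_R (27u + 135v) · |J| du dv = ∫_0^3 ∫_0^2 (189u + 945v) dv du.

Inner (v): 378u + 1890.
Outer (u): 7371.

Therefore ∬_D (27x - 27y) dx dy = 7371.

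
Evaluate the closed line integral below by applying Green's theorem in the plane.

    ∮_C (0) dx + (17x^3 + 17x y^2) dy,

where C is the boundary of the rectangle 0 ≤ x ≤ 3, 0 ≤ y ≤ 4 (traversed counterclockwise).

Green's theorem converts the closed line integral into a double integral over the enclosed region D:

    ∮_C P dx + Q dy = ∬_D (∂Q/∂x - ∂P/∂y) dA.

Here P = 0, Q = 17x^3 + 17x y^2, so

    ∂Q/∂x = 51x^2 + 17y^2,    ∂P/∂y = 0,
    ∂Q/∂x - ∂P/∂y = 51x^2 + 17y^2.

D is the region 0 ≤ x ≤ 3, 0 ≤ y ≤ 4. Evaluating the double integral:

    ∬_D (51x^2 + 17y^2) dA = ∫_0^{3} ∫_0^{4} (51x^2 + 17y^2) dy dx.

Inner (y from 0 to 4): 204x^2 + 1088/3.
Outer (x from 0 to 3): 2924.

Therefore ∮_C P dx + Q dy = 2924.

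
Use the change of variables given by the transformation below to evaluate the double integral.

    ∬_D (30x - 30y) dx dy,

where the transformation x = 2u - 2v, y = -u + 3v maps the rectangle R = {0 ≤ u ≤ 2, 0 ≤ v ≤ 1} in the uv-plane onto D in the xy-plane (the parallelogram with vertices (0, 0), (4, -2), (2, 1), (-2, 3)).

Compute the Jacobian determinant of (x, y) with respect to (u, v):

    ∂(x,y)/∂(u,v) = | 2  -2 | = (2)(3) - (-2)(-1) = 4.
                   | -1  3 |

Its absolute value is |J| = 4 (the area scaling factor).

Substituting x = 2u - 2v, y = -u + 3v into the integrand,

    30x - 30y → 90u - 150v,

so the integral becomes

    ∬_R (90u - 150v) · |J| du dv = ∫_0^2 ∫_0^1 (360u - 600v) dv du.

Inner (v): 360u - 300.
Outer (u): 120.

Therefore ∬_D (30x - 30y) dx dy = 120.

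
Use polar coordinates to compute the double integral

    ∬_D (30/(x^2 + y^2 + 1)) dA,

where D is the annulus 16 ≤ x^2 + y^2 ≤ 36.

The region D is 4 ≤ r ≤ 6, 0 ≤ θ ≤ 2π in polar coordinates, where x = r cos(θ), y = r sin(θ), and dA = r dr dθ.

Under the substitution, the integrand becomes 30/(r^2 + 1), so

    ∬_D (30/(x^2 + y^2 + 1)) dA = ∫_{0}^{2π} ∫_{4}^{6} (30/(r^2 + 1)) · r dr dθ.

Inner integral (in r): ∫_{4}^{6} (30/(r^2 + 1)) · r dr = log(333446267951815307088493/2862423051509815793).

Outer integral (in θ): ∫_{0}^{2π} (log(333446267951815307088493/2862423051509815793)) dθ = log((333446267951815307088493/2862423051509815793)^(2π)).

Therefore ∬_D (30/(x^2 + y^2 + 1)) dA = log((333446267951815307088493/2862423051509815793)^(2π)).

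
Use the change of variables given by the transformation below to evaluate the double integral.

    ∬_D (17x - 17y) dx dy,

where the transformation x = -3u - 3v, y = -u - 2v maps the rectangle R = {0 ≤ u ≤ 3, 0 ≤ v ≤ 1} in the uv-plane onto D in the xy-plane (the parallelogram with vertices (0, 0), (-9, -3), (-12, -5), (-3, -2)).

Compute the Jacobian determinant of (x, y) with respect to (u, v):

    ∂(x,y)/∂(u,v) = | -3  -3 | = (-3)(-2) - (-3)(-1) = 3.
                   | -1  -2 |

Its absolute value is |J| = 3 (the area scaling factor).

Substituting x = -3u - 3v, y = -u - 2v into the integrand,

    17x - 17y → -34u - 17v,

so the integral becomes

    ∬_R (-34u - 17v) · |J| du dv = ∫_0^3 ∫_0^1 (-102u - 51v) dv du.

Inner (v): -102u - 51/2.
Outer (u): -1071/2.

Therefore ∬_D (17x - 17y) dx dy = -1071/2.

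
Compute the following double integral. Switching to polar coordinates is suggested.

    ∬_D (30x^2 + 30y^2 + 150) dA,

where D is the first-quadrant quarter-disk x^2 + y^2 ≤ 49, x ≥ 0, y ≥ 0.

The region D is 0 ≤ r ≤ 7, 0 ≤ θ ≤ π/2 in polar coordinates, where x = r cos(θ), y = r sin(θ), and dA = r dr dθ.

Under the substitution, the integrand becomes 30r^2 + 150, so

    ∬_D (30x^2 + 30y^2 + 150) dA = ∫_{0}^{π/2} ∫_{0}^{7} (30r^2 + 150) · r dr dθ.

Inner integral (in r): ∫_{0}^{7} (30r^2 + 150) · r dr = 43365/2.

Outer integral (in θ): ∫_{0}^{π/2} (43365/2) dθ = 43365π/4.

Therefore ∬_D (30x^2 + 30y^2 + 150) dA = 43365π/4.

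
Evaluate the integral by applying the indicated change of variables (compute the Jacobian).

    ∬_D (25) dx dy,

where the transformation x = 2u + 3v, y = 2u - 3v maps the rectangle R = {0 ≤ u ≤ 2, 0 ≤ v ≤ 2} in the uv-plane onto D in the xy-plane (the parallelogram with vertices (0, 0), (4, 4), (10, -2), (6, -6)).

Compute the Jacobian determinant of (x, y) with respect to (u, v):

    ∂(x,y)/∂(u,v) = | 2  3 | = (2)(-3) - (3)(2) = -12.
                   | 2  -3 |

Its absolute value is |J| = 12 (the area scaling factor).

Substituting x = 2u + 3v, y = 2u - 3v into the integrand,

    25 → 25,

so the integral becomes

    ∬_R (25) · |J| du dv = ∫_0^2 ∫_0^2 (300) dv du.

Inner (v): 600.
Outer (u): 1200.

Therefore ∬_D (25) dx dy = 1200.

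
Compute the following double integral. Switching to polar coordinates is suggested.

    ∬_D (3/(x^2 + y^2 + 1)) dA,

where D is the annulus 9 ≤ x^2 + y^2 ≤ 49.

The region D is 3 ≤ r ≤ 7, 0 ≤ θ ≤ 2π in polar coordinates, where x = r cos(θ), y = r sin(θ), and dA = r dr dθ.

Under the substitution, the integrand becomes 3/(r^2 + 1), so

    ∬_D (3/(x^2 + y^2 + 1)) dA = ∫_{0}^{2π} ∫_{3}^{7} (3/(r^2 + 1)) · r dr dθ.

Inner integral (in r): ∫_{3}^{7} (3/(r^2 + 1)) · r dr = 3log(5)/2.

Outer integral (in θ): ∫_{0}^{2π} (3log(5)/2) dθ = 3π log(5).

Therefore ∬_D (3/(x^2 + y^2 + 1)) dA = 3π log(5).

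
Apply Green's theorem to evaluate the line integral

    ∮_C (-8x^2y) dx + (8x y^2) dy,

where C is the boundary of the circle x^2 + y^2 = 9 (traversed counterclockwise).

Green's theorem converts the closed line integral into a double integral over the enclosed region D:

    ∮_C P dx + Q dy = ∬_D (∂Q/∂x - ∂P/∂y) dA.

Here P = -8x^2y, Q = 8x y^2, so

    ∂Q/∂x = 8y^2,    ∂P/∂y = -8x^2,
    ∂Q/∂x - ∂P/∂y = 8x^2 + 8y^2.

D is the region x^2 + y^2 ≤ 9. Evaluating the double integral:

In polar coordinates (x = r cos θ, y = r sin θ, dA = r dr dθ) the integrand becomes 8r^2, so

    ∬_D (8x^2 + 8y^2) dA = ∫_0^{2π} ∫_0^{3} (8r^2) · r dr dθ.

Inner (r from 0 to 3): 162.
Outer (θ from 0 to 2π): 324π.

Therefore ∮_C P dx + Q dy = 324π.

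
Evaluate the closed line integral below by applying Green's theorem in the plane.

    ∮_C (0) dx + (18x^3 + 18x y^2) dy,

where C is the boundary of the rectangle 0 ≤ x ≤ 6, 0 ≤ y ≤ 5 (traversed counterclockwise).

Green's theorem converts the closed line integral into a double integral over the enclosed region D:

    ∮_C P dx + Q dy = ∬_D (∂Q/∂x - ∂P/∂y) dA.

Here P = 0, Q = 18x^3 + 18x y^2, so

    ∂Q/∂x = 54x^2 + 18y^2,    ∂P/∂y = 0,
    ∂Q/∂x - ∂P/∂y = 54x^2 + 18y^2.

D is the region 0 ≤ x ≤ 6, 0 ≤ y ≤ 5. Evaluating the double integral:

    ∬_D (54x^2 + 18y^2) dA = ∫_0^{6} ∫_0^{5} (54x^2 + 18y^2) dy dx.

Inner (y from 0 to 5): 270x^2 + 750.
Outer (x from 0 to 6): 23940.

Therefore ∮_C P dx + Q dy = 23940.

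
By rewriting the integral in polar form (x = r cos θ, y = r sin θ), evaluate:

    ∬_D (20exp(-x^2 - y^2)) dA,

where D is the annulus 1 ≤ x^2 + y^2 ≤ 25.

The region D is 1 ≤ r ≤ 5, 0 ≤ θ ≤ 2π in polar coordinates, where x = r cos(θ), y = r sin(θ), and dA = r dr dθ.

Under the substitution, the integrand becomes 20exp(-r^2), so

    ∬_D (20exp(-x^2 - y^2)) dA = ∫_{0}^{2π} ∫_{1}^{5} (20exp(-r^2)) · r dr dθ.

Inner integral (in r): ∫_{1}^{5} (20exp(-r^2)) · r dr = -(10 - 10exp(24))exp(-25).

Outer integral (in θ): ∫_{0}^{2π} (-(10 - 10exp(24))exp(-25)) dθ = -20π (1 - exp(24))exp(-25).

Therefore ∬_D (20exp(-x^2 - y^2)) dA = -20π (1 - exp(24))exp(-25).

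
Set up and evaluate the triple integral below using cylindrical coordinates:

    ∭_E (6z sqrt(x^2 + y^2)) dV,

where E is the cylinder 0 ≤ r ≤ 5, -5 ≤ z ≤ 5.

In cylindrical coordinates, x = r cos(θ), y = r sin(θ), z = z, and dV = r dr dθ dz.

The integrand becomes 6r z, so

    ∭_E (6z sqrt(x^2 + y^2)) dV = ∫_{0}^{2π} ∫_{0}^{5} ∫_{-5}^{5} (6r z) · r dz dr dθ.

Inner (z): 0.
Middle (r from 0 to 5): 0.
Outer (θ): 0.

Therefore the triple integral equals 0.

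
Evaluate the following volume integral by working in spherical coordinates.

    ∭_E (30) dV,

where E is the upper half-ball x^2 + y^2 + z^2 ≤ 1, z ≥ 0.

In spherical coordinates, x = ρ sin(φ) cos(θ), y = ρ sin(φ) sin(θ), z = ρ cos(φ), and dV = ρ^2 sin(φ) dρ dφ dθ.

The integrand becomes 30, so

    ∭_E (30) dV = ∫_{0}^{2π} ∫_{0}^{π/2} ∫_{0}^{1} (30) · ρ^2 sin(φ) dρ dφ dθ.

Inner (ρ): 10sin(φ).
Middle (φ): 10.
Outer (θ): 20π.

Therefore the triple integral equals 20π.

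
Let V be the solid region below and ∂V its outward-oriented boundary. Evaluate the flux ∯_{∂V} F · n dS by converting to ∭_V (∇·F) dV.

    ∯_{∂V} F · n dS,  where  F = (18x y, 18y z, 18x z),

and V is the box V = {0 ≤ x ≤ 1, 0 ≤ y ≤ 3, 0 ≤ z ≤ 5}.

By the divergence theorem,

    ∯_{∂V} F · n dS = ∭_V (∇ · F) dV.

Compute the divergence:
    ∇ · F = ∂F_x/∂x + ∂F_y/∂y + ∂F_z/∂z = 18y + 18z + 18x = 18x + 18y + 18z.

V is a rectangular box, so dV = dx dy dz with 0 ≤ x ≤ 1, 0 ≤ y ≤ 3, 0 ≤ z ≤ 5.

Integrate (18x + 18y + 18z) over V as an iterated integral:

    ∭_V (∇·F) dV = ∫_0^{1} ∫_0^{3} ∫_0^{5} (18x + 18y + 18z) dz dy dx.

Inner (z from 0 to 5): 90x + 90y + 225.
Middle (y from 0 to 3): 270x + 1080.
Outer (x from 0 to 1): 1215.

Therefore ∯_{∂V} F · n dS = 1215.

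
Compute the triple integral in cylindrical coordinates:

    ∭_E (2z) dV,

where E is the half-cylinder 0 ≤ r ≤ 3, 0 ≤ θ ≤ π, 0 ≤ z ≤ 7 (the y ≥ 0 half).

In cylindrical coordinates, x = r cos(θ), y = r sin(θ), z = z, and dV = r dr dθ dz.

The integrand becomes 2z, so

    ∭_E (2z) dV = ∫_{0}^{π} ∫_{0}^{3} ∫_{0}^{7} (2z) · r dz dr dθ.

Inner (z): 49r.
Middle (r from 0 to 3): 441/2.
Outer (θ): 441π/2.

Therefore the triple integral equals 441π/2.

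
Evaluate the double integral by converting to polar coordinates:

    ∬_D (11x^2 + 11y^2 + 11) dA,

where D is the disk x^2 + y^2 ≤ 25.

The region D is 0 ≤ r ≤ 5, 0 ≤ θ ≤ 2π in polar coordinates, where x = r cos(θ), y = r sin(θ), and dA = r dr dθ.

Under the substitution, the integrand becomes 11r^2 + 11, so

    ∬_D (11x^2 + 11y^2 + 11) dA = ∫_{0}^{2π} ∫_{0}^{5} (11r^2 + 11) · r dr dθ.

Inner integral (in r): ∫_{0}^{5} (11r^2 + 11) · r dr = 7425/4.

Outer integral (in θ): ∫_{0}^{2π} (7425/4) dθ = 7425π/2.

Therefore ∬_D (11x^2 + 11y^2 + 11) dA = 7425π/2.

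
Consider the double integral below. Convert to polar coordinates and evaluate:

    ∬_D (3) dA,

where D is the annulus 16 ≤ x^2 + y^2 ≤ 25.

The region D is 4 ≤ r ≤ 5, 0 ≤ θ ≤ 2π in polar coordinates, where x = r cos(θ), y = r sin(θ), and dA = r dr dθ.

Under the substitution, the integrand becomes 3, so

    ∬_D (3) dA = ∫_{0}^{2π} ∫_{4}^{5} (3) · r dr dθ.

Inner integral (in r): ∫_{4}^{5} (3) · r dr = 27/2.

Outer integral (in θ): ∫_{0}^{2π} (27/2) dθ = 27π.

Therefore ∬_D (3) dA = 27π.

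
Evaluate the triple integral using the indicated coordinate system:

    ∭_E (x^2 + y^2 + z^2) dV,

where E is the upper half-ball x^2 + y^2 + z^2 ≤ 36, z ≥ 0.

In spherical coordinates, x = ρ sin(φ) cos(θ), y = ρ sin(φ) sin(θ), z = ρ cos(φ), and dV = ρ^2 sin(φ) dρ dφ dθ.

The integrand becomes ρ^2, so

    ∭_E (x^2 + y^2 + z^2) dV = ∫_{0}^{2π} ∫_{0}^{π/2} ∫_{0}^{6} (ρ^2) · ρ^2 sin(φ) dρ dφ dθ.

Inner (ρ): 7776sin(φ)/5.
Middle (φ): 7776/5.
Outer (θ): 15552π/5.

Therefore the triple integral equals 15552π/5.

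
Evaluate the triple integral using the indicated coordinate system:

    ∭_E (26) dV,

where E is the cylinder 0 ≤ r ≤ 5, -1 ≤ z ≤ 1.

In cylindrical coordinates, x = r cos(θ), y = r sin(θ), z = z, and dV = r dr dθ dz.

The integrand becomes 26, so

    ∭_E (26) dV = ∫_{0}^{2π} ∫_{0}^{5} ∫_{-1}^{1} (26) · r dz dr dθ.

Inner (z): 52r.
Middle (r from 0 to 5): 650.
Outer (θ): 1300π.

Therefore the triple integral equals 1300π.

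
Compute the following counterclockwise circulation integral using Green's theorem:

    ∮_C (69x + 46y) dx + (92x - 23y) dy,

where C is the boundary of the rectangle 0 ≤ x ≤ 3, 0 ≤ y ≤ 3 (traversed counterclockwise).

Green's theorem converts the closed line integral into a double integral over the enclosed region D:

    ∮_C P dx + Q dy = ∬_D (∂Q/∂x - ∂P/∂y) dA.

Here P = 69x + 46y, Q = 92x - 23y, so

    ∂Q/∂x = 92,    ∂P/∂y = 46,
    ∂Q/∂x - ∂P/∂y = 46.

D is the region 0 ≤ x ≤ 3, 0 ≤ y ≤ 3. Evaluating the double integral:

    ∬_D (46) dA = ∫_0^{3} ∫_0^{3} (46) dy dx.

Inner (y from 0 to 3): 138.
Outer (x from 0 to 3): 414.

Therefore ∮_C P dx + Q dy = 414.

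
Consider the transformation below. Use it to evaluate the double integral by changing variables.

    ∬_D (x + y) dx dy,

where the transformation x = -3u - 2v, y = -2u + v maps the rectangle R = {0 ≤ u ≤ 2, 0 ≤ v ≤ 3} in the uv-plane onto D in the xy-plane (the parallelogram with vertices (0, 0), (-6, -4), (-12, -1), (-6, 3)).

Compute the Jacobian determinant of (x, y) with respect to (u, v):

    ∂(x,y)/∂(u,v) = | -3  -2 | = (-3)(1) - (-2)(-2) = -7.
                   | -2  1 |

Its absolute value is |J| = 7 (the area scaling factor).

Substituting x = -3u - 2v, y = -2u + v into the integrand,

    x + y → -5u - v,

so the integral becomes

    ∬_R (-5u - v) · |J| du dv = ∫_0^2 ∫_0^3 (-35u - 7v) dv du.

Inner (v): -105u - 63/2.
Outer (u): -273.

Therefore ∬_D (x + y) dx dy = -273.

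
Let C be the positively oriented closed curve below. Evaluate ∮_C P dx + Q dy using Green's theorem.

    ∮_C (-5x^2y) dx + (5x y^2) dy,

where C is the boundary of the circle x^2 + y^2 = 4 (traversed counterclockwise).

Green's theorem converts the closed line integral into a double integral over the enclosed region D:

    ∮_C P dx + Q dy = ∬_D (∂Q/∂x - ∂P/∂y) dA.

Here P = -5x^2y, Q = 5x y^2, so

    ∂Q/∂x = 5y^2,    ∂P/∂y = -5x^2,
    ∂Q/∂x - ∂P/∂y = 5x^2 + 5y^2.

D is the region x^2 + y^2 ≤ 4. Evaluating the double integral:

In polar coordinates (x = r cos θ, y = r sin θ, dA = r dr dθ) the integrand becomes 5r^2, so

    ∬_D (5x^2 + 5y^2) dA = ∫_0^{2π} ∫_0^{2} (5r^2) · r dr dθ.

Inner (r from 0 to 2): 20.
Outer (θ from 0 to 2π): 40π.

Therefore ∮_C P dx + Q dy = 40π.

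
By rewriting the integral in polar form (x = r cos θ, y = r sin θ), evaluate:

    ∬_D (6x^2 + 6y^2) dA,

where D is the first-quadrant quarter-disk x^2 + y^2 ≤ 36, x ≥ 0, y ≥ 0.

The region D is 0 ≤ r ≤ 6, 0 ≤ θ ≤ π/2 in polar coordinates, where x = r cos(θ), y = r sin(θ), and dA = r dr dθ.

Under the substitution, the integrand becomes 6r^2, so

    ∬_D (6x^2 + 6y^2) dA = ∫_{0}^{π/2} ∫_{0}^{6} (6r^2) · r dr dθ.

Inner integral (in r): ∫_{0}^{6} (6r^2) · r dr = 1944.

Outer integral (in θ): ∫_{0}^{π/2} (1944) dθ = 972π.

Therefore ∬_D (6x^2 + 6y^2) dA = 972π.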